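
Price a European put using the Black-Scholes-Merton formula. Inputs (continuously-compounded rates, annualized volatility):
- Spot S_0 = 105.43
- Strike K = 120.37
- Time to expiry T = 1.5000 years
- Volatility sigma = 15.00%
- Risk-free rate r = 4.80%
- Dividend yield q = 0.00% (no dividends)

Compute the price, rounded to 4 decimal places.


Answer: Price = 11.6724

Derivation:
d1 = (ln(S/K) + (r - q + 0.5*sigma^2) * T) / (sigma * sqrt(T)) = -0.23759020
d2 = d1 - sigma * sqrt(T) = -0.42130193
exp(-rT) = 0.93053090; exp(-qT) = 1.00000000
P = K * exp(-rT) * N(-d2) - S_0 * exp(-qT) * N(-d1)
N(-d1) = 0.59390052; N(-d2) = 0.66323269
P = 120.3700 * 0.93053090 * 0.66323269 - 105.4300 * 1.00000000 * 0.59390052 = 11.6724


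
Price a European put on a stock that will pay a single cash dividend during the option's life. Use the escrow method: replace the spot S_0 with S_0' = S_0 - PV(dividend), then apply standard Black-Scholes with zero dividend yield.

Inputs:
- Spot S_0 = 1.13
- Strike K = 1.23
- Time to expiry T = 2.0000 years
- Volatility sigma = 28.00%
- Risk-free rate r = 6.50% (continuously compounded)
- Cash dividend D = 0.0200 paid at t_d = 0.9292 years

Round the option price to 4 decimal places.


Answer: Price = 0.1568

Derivation:
PV(D) = D * exp(-r * t_d) = 0.0200 * 0.94138979 = 0.01882780
S_0' = S_0 - PV(D) = 1.1300 - 0.01882780 = 1.11117220
d1 = (ln(S_0'/K) + (r + sigma^2/2)*T) / (sigma*sqrt(T)) = 0.26971408
d2 = d1 - sigma*sqrt(T) = -0.12626571
exp(-rT) = 0.87809543
N(-d1) = 0.39369011; N(-d2) = 0.55023920
P = K * exp(-rT) * N(-d2) - S_0' * N(-d1) = 1.2300 * 0.87809543 * 0.55023920 - 1.11117220 * 0.39369011 = 0.1568


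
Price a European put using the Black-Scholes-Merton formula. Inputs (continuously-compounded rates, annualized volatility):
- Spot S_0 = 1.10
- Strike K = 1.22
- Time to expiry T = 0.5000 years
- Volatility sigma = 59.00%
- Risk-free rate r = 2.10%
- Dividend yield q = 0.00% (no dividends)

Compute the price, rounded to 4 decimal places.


Answer: Price = 0.2489

Derivation:
d1 = (ln(S/K) + (r - q + 0.5*sigma^2) * T) / (sigma * sqrt(T)) = -0.01441941
d2 = d1 - sigma * sqrt(T) = -0.43161242
exp(-rT) = 0.98955493; exp(-qT) = 1.00000000
P = K * exp(-rT) * N(-d2) - S_0 * exp(-qT) * N(-d1)
N(-d1) = 0.50575231; N(-d2) = 0.66698843
P = 1.2200 * 0.98955493 * 0.66698843 - 1.1000 * 1.00000000 * 0.50575231 = 0.2489


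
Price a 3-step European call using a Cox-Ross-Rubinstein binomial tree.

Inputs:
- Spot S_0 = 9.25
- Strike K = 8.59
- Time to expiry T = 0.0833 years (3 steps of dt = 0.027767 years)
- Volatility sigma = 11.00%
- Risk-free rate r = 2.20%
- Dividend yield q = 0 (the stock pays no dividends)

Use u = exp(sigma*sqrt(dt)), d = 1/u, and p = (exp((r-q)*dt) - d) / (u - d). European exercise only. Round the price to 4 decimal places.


dt = T/N = 0.027767
u = exp(sigma*sqrt(dt)) = 1.018499; d = 1/u = 0.981837
p = (exp((r-q)*dt) - d) / (u - d) = 0.512085
Discount per step: exp(-r*dt) = 0.999389
Stock lattice S(k, i) with i counting down-moves:
  k=0: S(0,0) = 9.2500
  k=1: S(1,0) = 9.4211; S(1,1) = 9.0820
  k=2: S(2,0) = 9.5954; S(2,1) = 9.2500; S(2,2) = 8.9170
  k=3: S(3,0) = 9.7729; S(3,1) = 9.4211; S(3,2) = 9.0820; S(3,3) = 8.7551
Terminal payoffs V(N, i) = max(S_T - K, 0):
  V(3,0) = 1.182893; V(3,1) = 0.831113; V(3,2) = 0.491995; V(3,3) = 0.165084
Backward induction: V(k, i) = exp(-r*dt) * [p * V(k+1, i) + (1-p) * V(k+1, i+1)].
  V(2,0) = exp(-r*dt) * [p*1.182893 + (1-p)*0.831113] = 1.010637
  V(2,1) = exp(-r*dt) * [p*0.831113 + (1-p)*0.491995] = 0.665246
  V(2,2) = exp(-r*dt) * [p*0.491995 + (1-p)*0.165084] = 0.332287
  V(1,0) = exp(-r*dt) * [p*1.010637 + (1-p)*0.665246] = 0.841601
  V(1,1) = exp(-r*dt) * [p*0.665246 + (1-p)*0.332287] = 0.502483
  V(0,0) = exp(-r*dt) * [p*0.841601 + (1-p)*0.502483] = 0.675728

Answer: Price = V(0,0) = 0.6757


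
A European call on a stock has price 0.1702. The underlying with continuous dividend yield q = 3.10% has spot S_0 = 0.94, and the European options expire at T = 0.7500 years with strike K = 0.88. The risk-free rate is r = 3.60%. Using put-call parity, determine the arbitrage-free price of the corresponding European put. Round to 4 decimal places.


Put-call parity: C - P = S_0 * exp(-qT) - K * exp(-rT).
S_0 * exp(-qT) = 0.9400 * 0.97701820 = 0.91839711
K * exp(-rT) = 0.8800 * 0.97336124 = 0.85655789
P = C - S*exp(-qT) + K*exp(-rT)
P = 0.1702 - 0.91839711 + 0.85655789 = 0.1084

Answer: Put price = 0.1084


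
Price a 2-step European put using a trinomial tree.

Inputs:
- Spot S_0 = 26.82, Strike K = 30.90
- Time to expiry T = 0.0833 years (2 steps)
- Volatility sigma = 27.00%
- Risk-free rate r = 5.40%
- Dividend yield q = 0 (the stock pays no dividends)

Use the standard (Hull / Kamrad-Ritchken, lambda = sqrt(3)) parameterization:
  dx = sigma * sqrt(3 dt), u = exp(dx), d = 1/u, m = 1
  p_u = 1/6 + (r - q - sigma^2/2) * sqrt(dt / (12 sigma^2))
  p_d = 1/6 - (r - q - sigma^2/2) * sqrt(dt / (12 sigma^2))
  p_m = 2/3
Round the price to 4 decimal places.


dt = T/N = 0.041650; dx = sigma*sqrt(3*dt) = 0.095440
u = exp(dx) = 1.100143; d = 1/u = 0.908973
p_u = 0.170496, p_m = 0.666667, p_d = 0.162837
Discount per step: exp(-r*dt) = 0.997753
Stock lattice S(k, j) with j the centered position index:
  k=0: S(0,+0) = 26.8200
  k=1: S(1,-1) = 24.3786; S(1,+0) = 26.8200; S(1,+1) = 29.5058
  k=2: S(2,-2) = 22.1595; S(2,-1) = 24.3786; S(2,+0) = 26.8200; S(2,+1) = 29.5058; S(2,+2) = 32.4606
Terminal payoffs V(N, j) = max(K - S_T, 0):
  V(2,-2) = 8.740479; V(2,-1) = 6.521355; V(2,+0) = 4.080000; V(2,+1) = 1.394160; V(2,+2) = 0.000000
Backward induction: V(k, j) = exp(-r*dt) * [p_u * V(k+1, j+1) + p_m * V(k+1, j) + p_d * V(k+1, j-1)]
  V(1,-1) = exp(-r*dt) * [p_u*4.080000 + p_m*6.521355 + p_d*8.740479] = 6.451942
  V(1,+0) = exp(-r*dt) * [p_u*1.394160 + p_m*4.080000 + p_d*6.521355] = 4.010588
  V(1,+1) = exp(-r*dt) * [p_u*0.000000 + p_m*1.394160 + p_d*4.080000] = 1.590236
  V(0,+0) = exp(-r*dt) * [p_u*1.590236 + p_m*4.010588 + p_d*6.451942] = 3.986495

Answer: Price = V(0,0) = 3.9865


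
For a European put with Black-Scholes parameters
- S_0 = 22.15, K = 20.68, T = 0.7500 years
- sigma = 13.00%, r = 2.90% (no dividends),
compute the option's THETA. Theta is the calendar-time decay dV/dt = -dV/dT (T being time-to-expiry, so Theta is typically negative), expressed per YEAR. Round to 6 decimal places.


d1 = 0.8594342563; d2 = 0.7468509538
phi(d1) = 0.2757523348; exp(-qT) = 1.0000000000; exp(-rT) = 0.9784848257
Theta = -S*exp(-qT)*phi(d1)*sigma/(2*sqrt(T)) + r*K*exp(-rT)*N(-d2) - q*S*exp(-qT)*N(-d1)
N(-d1) = 0.1950504885; N(-d2) = 0.2275767672; sqrt(T) = 0.8660254038
Term 1 = -22.1500 * 1.0000000000 * 0.2757523348 * 0.1300 / (2 * 0.8660254038) = -0.4584327692
Term 2 = 0.0290 * 20.6800 * 0.9784848257 * 0.2275767672 = 0.1335458975
Term 3 = 0 (no dividend yield, q = 0)
Theta = -0.4584327692 + (0.1335458975) + (0.0000000000) = -0.324887

Answer: Theta = -0.324887


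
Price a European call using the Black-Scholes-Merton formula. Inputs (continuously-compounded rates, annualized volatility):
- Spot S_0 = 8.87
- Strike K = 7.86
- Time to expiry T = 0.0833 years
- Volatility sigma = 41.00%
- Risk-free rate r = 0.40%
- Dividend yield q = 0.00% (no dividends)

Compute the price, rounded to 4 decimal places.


Answer: Price = 1.0911

Derivation:
d1 = (ln(S/K) + (r - q + 0.5*sigma^2) * T) / (sigma * sqrt(T)) = 1.08357443
d2 = d1 - sigma * sqrt(T) = 0.96524129
exp(-rT) = 0.99966686; exp(-qT) = 1.00000000
C = S_0 * exp(-qT) * N(d1) - K * exp(-rT) * N(d2)
N(d1) = 0.86072323; N(d2) = 0.83278802
C = 8.8700 * 1.00000000 * 0.86072323 - 7.8600 * 0.99966686 * 0.83278802 = 1.0911


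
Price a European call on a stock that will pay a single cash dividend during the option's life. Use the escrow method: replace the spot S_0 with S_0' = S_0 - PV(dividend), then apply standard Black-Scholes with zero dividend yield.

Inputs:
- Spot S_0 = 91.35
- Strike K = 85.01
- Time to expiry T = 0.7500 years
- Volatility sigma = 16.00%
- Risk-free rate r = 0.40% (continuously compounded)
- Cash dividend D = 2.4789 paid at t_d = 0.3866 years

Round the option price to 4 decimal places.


PV(D) = D * exp(-r * t_d) = 2.4789 * 0.99845480 = 2.47506959
S_0' = S_0 - PV(D) = 91.3500 - 2.47506959 = 88.87493041
d1 = (ln(S_0'/K) + (r + sigma^2/2)*T) / (sigma*sqrt(T)) = 0.41180380
d2 = d1 - sigma*sqrt(T) = 0.27323974
exp(-rT) = 0.99700450
N(d1) = 0.65975838; N(d2) = 0.60766553
C = S_0' * N(d1) - K * exp(-rT) * N(d2) = 88.87493041 * 0.65975838 - 85.0100 * 0.99700450 * 0.60766553 = 7.1331

Answer: Price = 7.1331


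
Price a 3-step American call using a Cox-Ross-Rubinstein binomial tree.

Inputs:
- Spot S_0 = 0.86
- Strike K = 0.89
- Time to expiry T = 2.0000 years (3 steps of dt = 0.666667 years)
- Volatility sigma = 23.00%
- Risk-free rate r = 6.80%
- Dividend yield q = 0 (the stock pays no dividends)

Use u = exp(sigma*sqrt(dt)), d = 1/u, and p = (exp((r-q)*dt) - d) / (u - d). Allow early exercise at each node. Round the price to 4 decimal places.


Answer: Price = V(0,0) = 0.1579

Derivation:
dt = T/N = 0.666667
u = exp(sigma*sqrt(dt)) = 1.206585; d = 1/u = 0.828785
p = (exp((r-q)*dt) - d) / (u - d) = 0.575943
Discount per step: exp(-r*dt) = 0.955679
Stock lattice S(k, i) with i counting down-moves:
  k=0: S(0,0) = 0.8600
  k=1: S(1,0) = 1.0377; S(1,1) = 0.7128
  k=2: S(2,0) = 1.2520; S(2,1) = 0.8600; S(2,2) = 0.5907
  k=3: S(3,0) = 1.5107; S(3,1) = 1.0377; S(3,2) = 0.7128; S(3,3) = 0.4896
Terminal payoffs V(N, i) = max(S_T - K, 0):
  V(3,0) = 0.620680; V(3,1) = 0.147663; V(3,2) = 0.000000; V(3,3) = 0.000000
Backward induction: V(k, i) = exp(-r*dt) * [p * V(k+1, i) + (1-p) * V(k+1, i+1)]; then take max(V_cont, immediate exercise) for American.
  V(2,0) = exp(-r*dt) * [p*0.620680 + (1-p)*0.147663] = 0.401475; exercise = 0.362029; V(2,0) = max -> 0.401475
  V(2,1) = exp(-r*dt) * [p*0.147663 + (1-p)*0.000000] = 0.081276; exercise = 0.000000; V(2,1) = max -> 0.081276
  V(2,2) = exp(-r*dt) * [p*0.000000 + (1-p)*0.000000] = 0.000000; exercise = 0.000000; V(2,2) = max -> 0.000000
  V(1,0) = exp(-r*dt) * [p*0.401475 + (1-p)*0.081276] = 0.253917; exercise = 0.147663; V(1,0) = max -> 0.253917
  V(1,1) = exp(-r*dt) * [p*0.081276 + (1-p)*0.000000] = 0.044736; exercise = 0.000000; V(1,1) = max -> 0.044736
  V(0,0) = exp(-r*dt) * [p*0.253917 + (1-p)*0.044736] = 0.157890; exercise = 0.000000; V(0,0) = max -> 0.157890


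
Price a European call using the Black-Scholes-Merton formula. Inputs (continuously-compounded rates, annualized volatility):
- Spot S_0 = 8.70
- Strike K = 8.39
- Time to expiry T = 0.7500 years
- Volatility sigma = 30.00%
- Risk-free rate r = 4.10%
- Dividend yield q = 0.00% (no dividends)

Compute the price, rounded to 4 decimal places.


Answer: Price = 1.1807

Derivation:
d1 = (ln(S/K) + (r - q + 0.5*sigma^2) * T) / (sigma * sqrt(T)) = 0.38791204
d2 = d1 - sigma * sqrt(T) = 0.12810442
exp(-rT) = 0.96971797; exp(-qT) = 1.00000000
C = S_0 * exp(-qT) * N(d1) - K * exp(-rT) * N(d2)
N(d1) = 0.65095944; N(d2) = 0.55096683
C = 8.7000 * 1.00000000 * 0.65095944 - 8.3900 * 0.96971797 * 0.55096683 = 1.1807


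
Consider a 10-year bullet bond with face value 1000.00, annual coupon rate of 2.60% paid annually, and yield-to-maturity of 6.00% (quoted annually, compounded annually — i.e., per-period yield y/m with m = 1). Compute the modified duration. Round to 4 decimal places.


Answer: Modified duration = 8.2353

Derivation:
Coupon per period c = face * coupon_rate / m = 26.000000
Periods per year m = 1; per-period yield y/m = 0.060000
Number of cashflows N = 10
Cashflows (t years, CF_t, discount factor 1/(1+y/m)^(m*t), PV):
  t = 1.0000: CF_t = 26.000000, DF = 0.943396, PV = 24.528302
  t = 2.0000: CF_t = 26.000000, DF = 0.889996, PV = 23.139907
  t = 3.0000: CF_t = 26.000000, DF = 0.839619, PV = 21.830101
  t = 4.0000: CF_t = 26.000000, DF = 0.792094, PV = 20.594435
  t = 5.0000: CF_t = 26.000000, DF = 0.747258, PV = 19.428712
  t = 6.0000: CF_t = 26.000000, DF = 0.704961, PV = 18.328974
  t = 7.0000: CF_t = 26.000000, DF = 0.665057, PV = 17.291485
  t = 8.0000: CF_t = 26.000000, DF = 0.627412, PV = 16.312722
  t = 9.0000: CF_t = 26.000000, DF = 0.591898, PV = 15.389360
  t = 10.0000: CF_t = 1026.000000, DF = 0.558395, PV = 572.913041
Price P = sum_t PV_t = 749.757040
First compute Macaulay numerator sum_t t * PV_t:
  t * PV_t at t = 1.0000: 24.528302
  t * PV_t at t = 2.0000: 46.279815
  t * PV_t at t = 3.0000: 65.490304
  t * PV_t at t = 4.0000: 82.377741
  t * PV_t at t = 5.0000: 97.143562
  t * PV_t at t = 6.0000: 109.973844
  t * PV_t at t = 7.0000: 121.040395
  t * PV_t at t = 8.0000: 130.501773
  t * PV_t at t = 9.0000: 138.504240
  t * PV_t at t = 10.0000: 5729.130411
Macaulay duration D = 6544.970388 / 749.757040 = 8.729455
Modified duration = D / (1 + y/m) = 8.729455 / (1 + 0.060000) = 8.235335


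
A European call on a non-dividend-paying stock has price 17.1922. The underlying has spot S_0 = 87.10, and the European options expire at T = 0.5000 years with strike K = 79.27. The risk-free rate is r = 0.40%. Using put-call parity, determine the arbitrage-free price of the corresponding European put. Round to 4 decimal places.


Put-call parity: C - P = S_0 * exp(-qT) - K * exp(-rT).
S_0 * exp(-qT) = 87.1000 * 1.00000000 = 87.10000000
K * exp(-rT) = 79.2700 * 0.99800200 = 79.11161843
P = C - S*exp(-qT) + K*exp(-rT)
P = 17.1922 - 87.10000000 + 79.11161843 = 9.2038

Answer: Put price = 9.2038


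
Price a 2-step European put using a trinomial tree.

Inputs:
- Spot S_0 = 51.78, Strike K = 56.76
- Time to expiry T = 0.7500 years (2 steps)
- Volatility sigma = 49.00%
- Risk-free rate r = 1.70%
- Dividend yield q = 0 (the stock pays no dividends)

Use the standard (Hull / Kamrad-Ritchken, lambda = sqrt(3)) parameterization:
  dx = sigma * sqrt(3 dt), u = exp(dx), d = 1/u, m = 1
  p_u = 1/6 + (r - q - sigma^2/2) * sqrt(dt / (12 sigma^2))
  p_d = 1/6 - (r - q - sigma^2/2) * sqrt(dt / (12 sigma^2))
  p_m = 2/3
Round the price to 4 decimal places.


Answer: Price = V(0,0) = 10.9905

Derivation:
dt = T/N = 0.375000; dx = sigma*sqrt(3*dt) = 0.519723
u = exp(dx) = 1.681563; d = 1/u = 0.594685
p_u = 0.129489, p_m = 0.666667, p_d = 0.203844
Discount per step: exp(-r*dt) = 0.993645
Stock lattice S(k, j) with j the centered position index:
  k=0: S(0,+0) = 51.7800
  k=1: S(1,-1) = 30.7928; S(1,+0) = 51.7800; S(1,+1) = 87.0713
  k=2: S(2,-2) = 18.3120; S(2,-1) = 30.7928; S(2,+0) = 51.7800; S(2,+1) = 87.0713; S(2,+2) = 146.4159
Terminal payoffs V(N, j) = max(K - S_T, 0):
  V(2,-2) = 38.447992; V(2,-1) = 25.967213; V(2,+0) = 4.980000; V(2,+1) = 0.000000; V(2,+2) = 0.000000
Backward induction: V(k, j) = exp(-r*dt) * [p_u * V(k+1, j+1) + p_m * V(k+1, j) + p_d * V(k+1, j-1)]
  V(1,-1) = exp(-r*dt) * [p_u*4.980000 + p_m*25.967213 + p_d*38.447992] = 25.629809
  V(1,+0) = exp(-r*dt) * [p_u*0.000000 + p_m*4.980000 + p_d*25.967213] = 8.558523
  V(1,+1) = exp(-r*dt) * [p_u*0.000000 + p_m*0.000000 + p_d*4.980000] = 1.008692
  V(0,+0) = exp(-r*dt) * [p_u*1.008692 + p_m*8.558523 + p_d*25.629809] = 10.990488


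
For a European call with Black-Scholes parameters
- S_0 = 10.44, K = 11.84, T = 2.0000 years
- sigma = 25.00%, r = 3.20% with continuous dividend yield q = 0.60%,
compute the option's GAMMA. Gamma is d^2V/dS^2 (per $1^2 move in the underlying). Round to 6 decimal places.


d1 = -0.0320716681; d2 = -0.3856250587
phi(d1) = 0.3987371588; exp(-qT) = 0.9880717129; exp(-rT) = 0.9380049995
Gamma = exp(-qT) * phi(d1) / (S * sigma * sqrt(T)) = 0.9880717129 * 0.3987371588 / (10.4400 * 0.2500 * 1.4142135624) = 0.106738

Answer: Gamma = 0.106738


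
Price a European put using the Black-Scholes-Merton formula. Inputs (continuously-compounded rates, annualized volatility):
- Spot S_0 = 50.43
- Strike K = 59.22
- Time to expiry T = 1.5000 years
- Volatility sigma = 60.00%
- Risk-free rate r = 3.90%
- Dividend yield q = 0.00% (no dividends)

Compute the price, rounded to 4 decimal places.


d1 = (ln(S/K) + (r - q + 0.5*sigma^2) * T) / (sigma * sqrt(T)) = 0.22838350
d2 = d1 - sigma * sqrt(T) = -0.50646342
exp(-rT) = 0.94317824; exp(-qT) = 1.00000000
P = K * exp(-rT) * N(-d2) - S_0 * exp(-qT) * N(-d1)
N(-d1) = 0.40967406; N(-d2) = 0.69373432
P = 59.2200 * 0.94317824 * 0.69373432 - 50.4300 * 1.00000000 * 0.40967406 = 18.0887

Answer: Price = 18.0887


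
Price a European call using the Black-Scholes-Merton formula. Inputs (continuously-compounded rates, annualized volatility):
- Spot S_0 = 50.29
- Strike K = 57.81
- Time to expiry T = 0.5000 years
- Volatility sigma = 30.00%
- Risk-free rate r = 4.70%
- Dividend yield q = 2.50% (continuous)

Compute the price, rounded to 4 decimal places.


Answer: Price = 1.8736

Derivation:
d1 = (ln(S/K) + (r - q + 0.5*sigma^2) * T) / (sigma * sqrt(T)) = -0.49900771
d2 = d1 - sigma * sqrt(T) = -0.71113975
exp(-rT) = 0.97677397; exp(-qT) = 0.98757780
C = S_0 * exp(-qT) * N(d1) - K * exp(-rT) * N(d2)
N(d1) = 0.30888698; N(d2) = 0.23849882
C = 50.2900 * 0.98757780 * 0.30888698 - 57.8100 * 0.97677397 * 0.23849882 = 1.8736


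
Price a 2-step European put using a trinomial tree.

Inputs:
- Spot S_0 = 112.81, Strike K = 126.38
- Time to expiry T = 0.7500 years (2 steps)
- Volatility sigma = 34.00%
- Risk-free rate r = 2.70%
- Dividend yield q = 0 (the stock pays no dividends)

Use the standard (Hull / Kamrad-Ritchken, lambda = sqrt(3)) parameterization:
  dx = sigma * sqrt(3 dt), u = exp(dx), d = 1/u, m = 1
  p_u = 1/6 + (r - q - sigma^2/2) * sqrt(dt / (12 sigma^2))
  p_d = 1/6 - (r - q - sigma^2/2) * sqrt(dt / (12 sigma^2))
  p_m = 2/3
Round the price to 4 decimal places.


dt = T/N = 0.375000; dx = sigma*sqrt(3*dt) = 0.360624
u = exp(dx) = 1.434225; d = 1/u = 0.697241
p_u = 0.150653, p_m = 0.666667, p_d = 0.182681
Discount per step: exp(-r*dt) = 0.989926
Stock lattice S(k, j) with j the centered position index:
  k=0: S(0,+0) = 112.8100
  k=1: S(1,-1) = 78.6557; S(1,+0) = 112.8100; S(1,+1) = 161.7949
  k=2: S(2,-2) = 54.8420; S(2,-1) = 78.6557; S(2,+0) = 112.8100; S(2,+1) = 161.7949; S(2,+2) = 232.0502
Terminal payoffs V(N, j) = max(K - S_T, 0):
  V(2,-2) = 71.538014; V(2,-1) = 47.724266; V(2,+0) = 13.570000; V(2,+1) = 0.000000; V(2,+2) = 0.000000
Backward induction: V(k, j) = exp(-r*dt) * [p_u * V(k+1, j+1) + p_m * V(k+1, j) + p_d * V(k+1, j-1)]
  V(1,-1) = exp(-r*dt) * [p_u*13.570000 + p_m*47.724266 + p_d*71.538014] = 46.456380
  V(1,+0) = exp(-r*dt) * [p_u*0.000000 + p_m*13.570000 + p_d*47.724266] = 17.585999
  V(1,+1) = exp(-r*dt) * [p_u*0.000000 + p_m*0.000000 + p_d*13.570000] = 2.454002
  V(0,+0) = exp(-r*dt) * [p_u*2.454002 + p_m*17.585999 + p_d*46.456380] = 20.373054

Answer: Price = V(0,0) = 20.3731


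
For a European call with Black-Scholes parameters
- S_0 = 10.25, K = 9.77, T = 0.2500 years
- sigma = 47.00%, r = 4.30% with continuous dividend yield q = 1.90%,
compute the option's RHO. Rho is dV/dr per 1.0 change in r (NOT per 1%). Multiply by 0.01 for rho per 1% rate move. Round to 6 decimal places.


d1 = 0.3471222959; d2 = 0.1121222959
phi(d1) = 0.3756169228; exp(-qT) = 0.9952612634; exp(-rT) = 0.9893075748
N(d2) = 0.5446367803
Rho = K*T*exp(-rT)*N(d2) = 9.7700 * 0.2500 * 0.9893075748 * 0.5446367803 = 1.316051

Answer: Rho = 1.316051


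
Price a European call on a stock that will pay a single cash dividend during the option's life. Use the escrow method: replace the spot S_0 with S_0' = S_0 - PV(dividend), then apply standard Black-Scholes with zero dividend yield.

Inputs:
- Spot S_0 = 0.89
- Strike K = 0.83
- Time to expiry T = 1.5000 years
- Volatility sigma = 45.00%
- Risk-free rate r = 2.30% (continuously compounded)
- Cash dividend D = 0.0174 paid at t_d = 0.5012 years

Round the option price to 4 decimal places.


Answer: Price = 0.2194

Derivation:
PV(D) = D * exp(-r * t_d) = 0.0174 * 0.98853859 = 0.01720057
S_0' = S_0 - PV(D) = 0.8900 - 0.01720057 = 0.87279943
d1 = (ln(S_0'/K) + (r + sigma^2/2)*T) / (sigma*sqrt(T)) = 0.42939570
d2 = d1 - sigma*sqrt(T) = -0.12173950
exp(-rT) = 0.96608834
N(d1) = 0.66618236; N(d2) = 0.45155267
C = S_0' * N(d1) - K * exp(-rT) * N(d2) = 0.87279943 * 0.66618236 - 0.8300 * 0.96608834 * 0.45155267 = 0.2194


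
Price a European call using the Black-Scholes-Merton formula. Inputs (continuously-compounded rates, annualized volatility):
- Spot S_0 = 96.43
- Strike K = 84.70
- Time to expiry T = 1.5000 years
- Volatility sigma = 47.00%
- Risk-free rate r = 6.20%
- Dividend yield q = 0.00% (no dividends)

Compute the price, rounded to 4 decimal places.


d1 = (ln(S/K) + (r - q + 0.5*sigma^2) * T) / (sigma * sqrt(T)) = 0.67469849
d2 = d1 - sigma * sqrt(T) = 0.09906841
exp(-rT) = 0.91119350; exp(-qT) = 1.00000000
C = S_0 * exp(-qT) * N(d1) - K * exp(-rT) * N(d2)
N(d1) = 0.75006633; N(d2) = 0.53945802
C = 96.4300 * 1.00000000 * 0.75006633 - 84.7000 * 0.91119350 * 0.53945802 = 30.6946

Answer: Price = 30.6946


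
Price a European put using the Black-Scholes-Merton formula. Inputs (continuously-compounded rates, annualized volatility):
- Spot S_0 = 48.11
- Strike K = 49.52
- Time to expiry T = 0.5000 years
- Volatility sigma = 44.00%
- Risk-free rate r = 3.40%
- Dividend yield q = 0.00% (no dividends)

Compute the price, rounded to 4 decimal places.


d1 = (ln(S/K) + (r - q + 0.5*sigma^2) * T) / (sigma * sqrt(T)) = 0.11735860
d2 = d1 - sigma * sqrt(T) = -0.19376838
exp(-rT) = 0.98314368; exp(-qT) = 1.00000000
P = K * exp(-rT) * N(-d2) - S_0 * exp(-qT) * N(-d1)
N(-d1) = 0.45328794; N(-d2) = 0.57682138
P = 49.5200 * 0.98314368 * 0.57682138 - 48.1100 * 1.00000000 * 0.45328794 = 6.2750

Answer: Price = 6.2750


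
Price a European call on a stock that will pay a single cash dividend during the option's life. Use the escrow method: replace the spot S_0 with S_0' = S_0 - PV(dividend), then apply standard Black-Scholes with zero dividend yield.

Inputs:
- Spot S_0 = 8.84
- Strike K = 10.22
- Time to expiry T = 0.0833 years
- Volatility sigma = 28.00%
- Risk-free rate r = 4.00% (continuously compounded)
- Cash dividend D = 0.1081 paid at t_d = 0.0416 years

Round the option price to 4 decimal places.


PV(D) = D * exp(-r * t_d) = 0.1081 * 0.99833738 = 0.10792027
S_0' = S_0 - PV(D) = 8.8400 - 0.10792027 = 8.73207973
d1 = (ln(S_0'/K) + (r + sigma^2/2)*T) / (sigma*sqrt(T)) = -1.86536693
d2 = d1 - sigma*sqrt(T) = -1.94617980
exp(-rT) = 0.99667354
N(d1) = 0.03106499; N(d2) = 0.02581657
C = S_0' * N(d1) - K * exp(-rT) * N(d2) = 8.73207973 * 0.03106499 - 10.2200 * 0.99667354 * 0.02581657 = 0.0083

Answer: Price = 0.0083


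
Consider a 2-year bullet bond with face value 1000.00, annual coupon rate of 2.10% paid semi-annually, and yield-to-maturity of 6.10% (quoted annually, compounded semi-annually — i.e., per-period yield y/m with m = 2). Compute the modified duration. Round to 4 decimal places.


Coupon per period c = face * coupon_rate / m = 10.500000
Periods per year m = 2; per-period yield y/m = 0.030500
Number of cashflows N = 4
Cashflows (t years, CF_t, discount factor 1/(1+y/m)^(m*t), PV):
  t = 0.5000: CF_t = 10.500000, DF = 0.970403, PV = 10.189229
  t = 1.0000: CF_t = 10.500000, DF = 0.941681, PV = 9.887655
  t = 1.5000: CF_t = 10.500000, DF = 0.913810, PV = 9.595007
  t = 2.0000: CF_t = 1010.500000, DF = 0.886764, PV = 896.074943
Price P = sum_t PV_t = 925.746834
First compute Macaulay numerator sum_t t * PV_t:
  t * PV_t at t = 0.5000: 5.094614
  t * PV_t at t = 1.0000: 9.887655
  t * PV_t at t = 1.5000: 14.392511
  t * PV_t at t = 2.0000: 1792.149886
Macaulay duration D = 1821.524667 / 925.746834 = 1.967627
Modified duration = D / (1 + y/m) = 1.967627 / (1 + 0.030500) = 1.909391

Answer: Modified duration = 1.9094


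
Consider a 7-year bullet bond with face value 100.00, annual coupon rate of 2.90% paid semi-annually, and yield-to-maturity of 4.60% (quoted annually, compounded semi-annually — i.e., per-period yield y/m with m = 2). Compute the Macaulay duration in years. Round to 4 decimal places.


Coupon per period c = face * coupon_rate / m = 1.450000
Periods per year m = 2; per-period yield y/m = 0.023000
Number of cashflows N = 14
Cashflows (t years, CF_t, discount factor 1/(1+y/m)^(m*t), PV):
  t = 0.5000: CF_t = 1.450000, DF = 0.977517, PV = 1.417400
  t = 1.0000: CF_t = 1.450000, DF = 0.955540, PV = 1.385533
  t = 1.5000: CF_t = 1.450000, DF = 0.934056, PV = 1.354382
  t = 2.0000: CF_t = 1.450000, DF = 0.913056, PV = 1.323931
  t = 2.5000: CF_t = 1.450000, DF = 0.892528, PV = 1.294166
  t = 3.0000: CF_t = 1.450000, DF = 0.872461, PV = 1.265069
  t = 3.5000: CF_t = 1.450000, DF = 0.852846, PV = 1.236627
  t = 4.0000: CF_t = 1.450000, DF = 0.833671, PV = 1.208824
  t = 4.5000: CF_t = 1.450000, DF = 0.814928, PV = 1.181646
  t = 5.0000: CF_t = 1.450000, DF = 0.796606, PV = 1.155079
  t = 5.5000: CF_t = 1.450000, DF = 0.778696, PV = 1.129109
  t = 6.0000: CF_t = 1.450000, DF = 0.761189, PV = 1.103724
  t = 6.5000: CF_t = 1.450000, DF = 0.744075, PV = 1.078909
  t = 7.0000: CF_t = 101.450000, DF = 0.727346, PV = 73.789264
Price P = sum_t PV_t = 89.923661
Macaulay numerator sum_t t * PV_t:
  t * PV_t at t = 0.5000: 0.708700
  t * PV_t at t = 1.0000: 1.385533
  t * PV_t at t = 1.5000: 2.031573
  t * PV_t at t = 2.0000: 2.647863
  t * PV_t at t = 2.5000: 3.235414
  t * PV_t at t = 3.0000: 3.795207
  t * PV_t at t = 3.5000: 4.328193
  t * PV_t at t = 4.0000: 4.835294
  t * PV_t at t = 4.5000: 5.317406
  t * PV_t at t = 5.0000: 5.775395
  t * PV_t at t = 5.5000: 6.210102
  t * PV_t at t = 6.0000: 6.622343
  t * PV_t at t = 6.5000: 7.012908
  t * PV_t at t = 7.0000: 516.524849
Macaulay duration D = (sum_t t * PV_t) / P = 570.430778 / 89.923661 = 6.343500

Answer: Macaulay duration = 6.3435 years


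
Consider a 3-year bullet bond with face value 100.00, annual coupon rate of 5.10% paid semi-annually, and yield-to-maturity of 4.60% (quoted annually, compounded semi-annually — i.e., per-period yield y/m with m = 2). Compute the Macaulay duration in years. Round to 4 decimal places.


Coupon per period c = face * coupon_rate / m = 2.550000
Periods per year m = 2; per-period yield y/m = 0.023000
Number of cashflows N = 6
Cashflows (t years, CF_t, discount factor 1/(1+y/m)^(m*t), PV):
  t = 0.5000: CF_t = 2.550000, DF = 0.977517, PV = 2.492669
  t = 1.0000: CF_t = 2.550000, DF = 0.955540, PV = 2.436626
  t = 1.5000: CF_t = 2.550000, DF = 0.934056, PV = 2.381844
  t = 2.0000: CF_t = 2.550000, DF = 0.913056, PV = 2.328293
  t = 2.5000: CF_t = 2.550000, DF = 0.892528, PV = 2.275946
  t = 3.0000: CF_t = 102.550000, DF = 0.872461, PV = 89.470912
Price P = sum_t PV_t = 101.386290
Macaulay numerator sum_t t * PV_t:
  t * PV_t at t = 0.5000: 1.246334
  t * PV_t at t = 1.0000: 2.436626
  t * PV_t at t = 1.5000: 3.572766
  t * PV_t at t = 2.0000: 4.656586
  t * PV_t at t = 2.5000: 5.689866
  t * PV_t at t = 3.0000: 268.412735
Macaulay duration D = (sum_t t * PV_t) / P = 286.014913 / 101.386290 = 2.821041

Answer: Macaulay duration = 2.8210 years


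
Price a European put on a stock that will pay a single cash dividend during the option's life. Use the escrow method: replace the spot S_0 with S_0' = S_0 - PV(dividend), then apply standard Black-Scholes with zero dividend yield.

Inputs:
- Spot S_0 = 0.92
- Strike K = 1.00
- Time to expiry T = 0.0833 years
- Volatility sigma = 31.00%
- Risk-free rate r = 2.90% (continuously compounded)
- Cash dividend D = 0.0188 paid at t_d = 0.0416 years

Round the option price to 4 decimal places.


Answer: Price = 0.1018

Derivation:
PV(D) = D * exp(-r * t_d) = 0.0188 * 0.99879433 = 0.01877733
S_0' = S_0 - PV(D) = 0.9200 - 0.01877733 = 0.90122267
d1 = (ln(S_0'/K) + (r + sigma^2/2)*T) / (sigma*sqrt(T)) = -1.09067996
d2 = d1 - sigma*sqrt(T) = -1.18015135
exp(-rT) = 0.99758722
N(-d1) = 0.86229313; N(-d2) = 0.88102999
P = K * exp(-rT) * N(-d2) - S_0' * N(-d1) = 1.0000 * 0.99758722 * 0.88102999 - 0.90122267 * 0.86229313 = 0.1018


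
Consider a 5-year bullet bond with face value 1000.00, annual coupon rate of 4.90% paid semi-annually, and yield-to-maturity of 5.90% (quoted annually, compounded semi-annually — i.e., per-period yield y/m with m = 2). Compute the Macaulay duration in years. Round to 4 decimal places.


Answer: Macaulay duration = 4.4813 years

Derivation:
Coupon per period c = face * coupon_rate / m = 24.500000
Periods per year m = 2; per-period yield y/m = 0.029500
Number of cashflows N = 10
Cashflows (t years, CF_t, discount factor 1/(1+y/m)^(m*t), PV):
  t = 0.5000: CF_t = 24.500000, DF = 0.971345, PV = 23.797960
  t = 1.0000: CF_t = 24.500000, DF = 0.943512, PV = 23.116037
  t = 1.5000: CF_t = 24.500000, DF = 0.916476, PV = 22.453654
  t = 2.0000: CF_t = 24.500000, DF = 0.890214, PV = 21.810252
  t = 2.5000: CF_t = 24.500000, DF = 0.864706, PV = 21.185286
  t = 3.0000: CF_t = 24.500000, DF = 0.839928, PV = 20.578228
  t = 3.5000: CF_t = 24.500000, DF = 0.815860, PV = 19.988566
  t = 4.0000: CF_t = 24.500000, DF = 0.792482, PV = 19.415799
  t = 4.5000: CF_t = 24.500000, DF = 0.769773, PV = 18.859446
  t = 5.0000: CF_t = 1024.500000, DF = 0.747716, PV = 766.034718
Price P = sum_t PV_t = 957.239946
Macaulay numerator sum_t t * PV_t:
  t * PV_t at t = 0.5000: 11.898980
  t * PV_t at t = 1.0000: 23.116037
  t * PV_t at t = 1.5000: 33.680481
  t * PV_t at t = 2.0000: 43.620504
  t * PV_t at t = 2.5000: 52.963215
  t * PV_t at t = 3.0000: 61.734685
  t * PV_t at t = 3.5000: 69.959979
  t * PV_t at t = 4.0000: 77.663198
  t * PV_t at t = 4.5000: 84.867506
  t * PV_t at t = 5.0000: 3830.173591
Macaulay duration D = (sum_t t * PV_t) / P = 4289.678176 / 957.239946 = 4.481299


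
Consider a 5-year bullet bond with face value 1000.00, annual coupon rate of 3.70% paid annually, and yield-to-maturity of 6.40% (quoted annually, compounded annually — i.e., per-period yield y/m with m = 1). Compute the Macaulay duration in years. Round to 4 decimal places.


Coupon per period c = face * coupon_rate / m = 37.000000
Periods per year m = 1; per-period yield y/m = 0.064000
Number of cashflows N = 5
Cashflows (t years, CF_t, discount factor 1/(1+y/m)^(m*t), PV):
  t = 1.0000: CF_t = 37.000000, DF = 0.939850, PV = 34.774436
  t = 2.0000: CF_t = 37.000000, DF = 0.883317, PV = 32.682741
  t = 3.0000: CF_t = 37.000000, DF = 0.830185, PV = 30.716862
  t = 4.0000: CF_t = 37.000000, DF = 0.780249, PV = 28.869231
  t = 5.0000: CF_t = 1037.000000, DF = 0.733317, PV = 760.449917
Price P = sum_t PV_t = 887.493186
Macaulay numerator sum_t t * PV_t:
  t * PV_t at t = 1.0000: 34.774436
  t * PV_t at t = 2.0000: 65.365481
  t * PV_t at t = 3.0000: 92.150585
  t * PV_t at t = 4.0000: 115.476923
  t * PV_t at t = 5.0000: 3802.249583
Macaulay duration D = (sum_t t * PV_t) / P = 4110.017008 / 887.493186 = 4.631041

Answer: Macaulay duration = 4.6310 years


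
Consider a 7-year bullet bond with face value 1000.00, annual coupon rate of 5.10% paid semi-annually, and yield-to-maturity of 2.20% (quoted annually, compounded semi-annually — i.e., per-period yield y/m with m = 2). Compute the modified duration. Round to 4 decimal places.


Answer: Modified duration = 6.0081

Derivation:
Coupon per period c = face * coupon_rate / m = 25.500000
Periods per year m = 2; per-period yield y/m = 0.011000
Number of cashflows N = 14
Cashflows (t years, CF_t, discount factor 1/(1+y/m)^(m*t), PV):
  t = 0.5000: CF_t = 25.500000, DF = 0.989120, PV = 25.222552
  t = 1.0000: CF_t = 25.500000, DF = 0.978358, PV = 24.948123
  t = 1.5000: CF_t = 25.500000, DF = 0.967713, PV = 24.676679
  t = 2.0000: CF_t = 25.500000, DF = 0.957184, PV = 24.408189
  t = 2.5000: CF_t = 25.500000, DF = 0.946769, PV = 24.142620
  t = 3.0000: CF_t = 25.500000, DF = 0.936468, PV = 23.879941
  t = 3.5000: CF_t = 25.500000, DF = 0.926279, PV = 23.620120
  t = 4.0000: CF_t = 25.500000, DF = 0.916201, PV = 23.363125
  t = 4.5000: CF_t = 25.500000, DF = 0.906232, PV = 23.108927
  t = 5.0000: CF_t = 25.500000, DF = 0.896372, PV = 22.857495
  t = 5.5000: CF_t = 25.500000, DF = 0.886620, PV = 22.608798
  t = 6.0000: CF_t = 25.500000, DF = 0.876973, PV = 22.362807
  t = 6.5000: CF_t = 25.500000, DF = 0.867431, PV = 22.119492
  t = 7.0000: CF_t = 1025.500000, DF = 0.857993, PV = 879.871978
Price P = sum_t PV_t = 1187.190845
First compute Macaulay numerator sum_t t * PV_t:
  t * PV_t at t = 0.5000: 12.611276
  t * PV_t at t = 1.0000: 24.948123
  t * PV_t at t = 1.5000: 37.015019
  t * PV_t at t = 2.0000: 48.816378
  t * PV_t at t = 2.5000: 60.356551
  t * PV_t at t = 3.0000: 71.639823
  t * PV_t at t = 3.5000: 82.670418
  t * PV_t at t = 4.0000: 93.452501
  t * PV_t at t = 4.5000: 103.990171
  t * PV_t at t = 5.0000: 114.287473
  t * PV_t at t = 5.5000: 124.348388
  t * PV_t at t = 6.0000: 134.176841
  t * PV_t at t = 6.5000: 143.776701
  t * PV_t at t = 7.0000: 6159.103844
Macaulay duration D = 7211.193505 / 1187.190845 = 6.074165
Modified duration = D / (1 + y/m) = 6.074165 / (1 + 0.011000) = 6.008077


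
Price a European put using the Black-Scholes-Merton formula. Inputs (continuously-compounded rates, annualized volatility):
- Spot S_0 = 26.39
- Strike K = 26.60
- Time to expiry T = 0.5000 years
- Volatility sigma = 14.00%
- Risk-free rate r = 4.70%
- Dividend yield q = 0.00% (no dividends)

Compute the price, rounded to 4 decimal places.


Answer: Price = 0.8426

Derivation:
d1 = (ln(S/K) + (r - q + 0.5*sigma^2) * T) / (sigma * sqrt(T)) = 0.20681797
d2 = d1 - sigma * sqrt(T) = 0.10782302
exp(-rT) = 0.97677397; exp(-qT) = 1.00000000
P = K * exp(-rT) * N(-d2) - S_0 * exp(-qT) * N(-d1)
N(-d1) = 0.41807601; N(-d2) = 0.45706804
P = 26.6000 * 0.97677397 * 0.45706804 - 26.3900 * 1.00000000 * 0.41807601 = 0.8426


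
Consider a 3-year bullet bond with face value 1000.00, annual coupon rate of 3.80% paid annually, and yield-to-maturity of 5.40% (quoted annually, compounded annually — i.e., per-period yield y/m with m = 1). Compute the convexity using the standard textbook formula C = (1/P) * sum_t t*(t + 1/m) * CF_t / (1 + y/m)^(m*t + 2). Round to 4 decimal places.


Answer: Convexity = 10.2696

Derivation:
Coupon per period c = face * coupon_rate / m = 38.000000
Periods per year m = 1; per-period yield y/m = 0.054000
Number of cashflows N = 3
Cashflows (t years, CF_t, discount factor 1/(1+y/m)^(m*t), PV):
  t = 1.0000: CF_t = 38.000000, DF = 0.948767, PV = 36.053131
  t = 2.0000: CF_t = 38.000000, DF = 0.900158, PV = 34.206007
  t = 3.0000: CF_t = 1038.000000, DF = 0.854040, PV = 886.493429
Price P = sum_t PV_t = 956.752567
Convexity numerator sum_t t*(t + 1/m) * CF_t / (1+y/m)^(m*t + 2):
  t = 1.0000: term = 64.907033
  t = 2.0000: term = 184.744877
  t = 3.0000: term = 9575.810547
Convexity = (1/P) * sum = 9825.462457 / 956.752567 = 10.269596


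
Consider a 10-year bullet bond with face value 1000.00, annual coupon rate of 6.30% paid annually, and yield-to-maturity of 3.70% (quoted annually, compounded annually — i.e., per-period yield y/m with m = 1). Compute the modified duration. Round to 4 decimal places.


Coupon per period c = face * coupon_rate / m = 63.000000
Periods per year m = 1; per-period yield y/m = 0.037000
Number of cashflows N = 10
Cashflows (t years, CF_t, discount factor 1/(1+y/m)^(m*t), PV):
  t = 1.0000: CF_t = 63.000000, DF = 0.964320, PV = 60.752170
  t = 2.0000: CF_t = 63.000000, DF = 0.929913, PV = 58.584542
  t = 3.0000: CF_t = 63.000000, DF = 0.896734, PV = 56.494254
  t = 4.0000: CF_t = 63.000000, DF = 0.864739, PV = 54.478548
  t = 5.0000: CF_t = 63.000000, DF = 0.833885, PV = 52.534762
  t = 6.0000: CF_t = 63.000000, DF = 0.804132, PV = 50.660330
  t = 7.0000: CF_t = 63.000000, DF = 0.775441, PV = 48.852777
  t = 8.0000: CF_t = 63.000000, DF = 0.747773, PV = 47.109717
  t = 9.0000: CF_t = 63.000000, DF = 0.721093, PV = 45.428850
  t = 10.0000: CF_t = 1063.000000, DF = 0.695364, PV = 739.172329
Price P = sum_t PV_t = 1214.068278
First compute Macaulay numerator sum_t t * PV_t:
  t * PV_t at t = 1.0000: 60.752170
  t * PV_t at t = 2.0000: 117.169083
  t * PV_t at t = 3.0000: 169.482763
  t * PV_t at t = 4.0000: 217.914192
  t * PV_t at t = 5.0000: 262.673809
  t * PV_t at t = 6.0000: 303.961978
  t * PV_t at t = 7.0000: 341.969438
  t * PV_t at t = 8.0000: 376.877739
  t * PV_t at t = 9.0000: 408.859649
  t * PV_t at t = 10.0000: 7391.723290
Macaulay duration D = 9651.384110 / 1214.068278 = 7.949622
Modified duration = D / (1 + y/m) = 7.949622 / (1 + 0.037000) = 7.665981

Answer: Modified duration = 7.6660


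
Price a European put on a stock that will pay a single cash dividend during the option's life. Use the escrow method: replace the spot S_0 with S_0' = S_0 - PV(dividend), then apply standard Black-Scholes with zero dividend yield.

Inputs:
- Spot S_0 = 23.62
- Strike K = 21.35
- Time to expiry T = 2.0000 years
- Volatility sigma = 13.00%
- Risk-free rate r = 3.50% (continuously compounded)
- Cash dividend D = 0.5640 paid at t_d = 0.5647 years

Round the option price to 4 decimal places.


PV(D) = D * exp(-r * t_d) = 0.5640 * 0.98042954 = 0.55296226
S_0' = S_0 - PV(D) = 23.6200 - 0.55296226 = 23.06703774
d1 = (ln(S_0'/K) + (r + sigma^2/2)*T) / (sigma*sqrt(T)) = 0.89341811
d2 = d1 - sigma*sqrt(T) = 0.70957035
exp(-rT) = 0.93239382
N(-d1) = 0.18581665; N(-d2) = 0.23898531
P = K * exp(-rT) * N(-d2) - S_0' * N(-d1) = 21.3500 * 0.93239382 * 0.23898531 - 23.06703774 * 0.18581665 = 0.4711

Answer: Price = 0.4711


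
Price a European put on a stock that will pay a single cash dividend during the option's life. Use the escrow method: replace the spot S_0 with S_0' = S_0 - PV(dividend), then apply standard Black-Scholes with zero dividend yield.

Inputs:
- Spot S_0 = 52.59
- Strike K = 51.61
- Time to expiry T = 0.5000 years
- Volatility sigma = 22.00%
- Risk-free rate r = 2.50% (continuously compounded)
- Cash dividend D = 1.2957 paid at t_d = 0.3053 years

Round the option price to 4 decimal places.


PV(D) = D * exp(-r * t_d) = 1.2957 * 0.99239655 = 1.28584821
S_0' = S_0 - PV(D) = 52.5900 - 1.28584821 = 51.30415179
d1 = (ln(S_0'/K) + (r + sigma^2/2)*T) / (sigma*sqrt(T)) = 0.11992678
d2 = d1 - sigma*sqrt(T) = -0.03563671
exp(-rT) = 0.98757780
N(-d1) = 0.45227058; N(-d2) = 0.51421398
P = K * exp(-rT) * N(-d2) - S_0' * N(-d1) = 51.6100 * 0.98757780 * 0.51421398 - 51.30415179 * 0.45227058 = 3.0056

Answer: Price = 3.0056


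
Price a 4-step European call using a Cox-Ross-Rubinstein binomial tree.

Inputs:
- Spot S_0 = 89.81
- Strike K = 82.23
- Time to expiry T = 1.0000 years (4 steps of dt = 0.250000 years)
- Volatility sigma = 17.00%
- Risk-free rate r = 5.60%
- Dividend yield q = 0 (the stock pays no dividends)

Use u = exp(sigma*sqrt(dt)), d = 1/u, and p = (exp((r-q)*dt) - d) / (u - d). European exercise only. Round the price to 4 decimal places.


dt = T/N = 0.250000
u = exp(sigma*sqrt(dt)) = 1.088717; d = 1/u = 0.918512
p = (exp((r-q)*dt) - d) / (u - d) = 0.561595
Discount per step: exp(-r*dt) = 0.986098
Stock lattice S(k, i) with i counting down-moves:
  k=0: S(0,0) = 89.8100
  k=1: S(1,0) = 97.7777; S(1,1) = 82.4916
  k=2: S(2,0) = 106.4522; S(2,1) = 89.8100; S(2,2) = 75.7695
  k=3: S(3,0) = 115.8964; S(3,1) = 97.7777; S(3,2) = 82.4916; S(3,3) = 69.5953
  k=4: S(4,0) = 126.1783; S(4,1) = 106.4522; S(4,2) = 89.8100; S(4,3) = 75.7695; S(4,4) = 63.9241
Terminal payoffs V(N, i) = max(S_T - K, 0):
  V(4,0) = 43.948343; V(4,1) = 24.222229; V(4,2) = 7.580000; V(4,3) = 0.000000; V(4,4) = 0.000000
Backward induction: V(k, i) = exp(-r*dt) * [p * V(k+1, i) + (1-p) * V(k+1, i+1)].
  V(3,0) = exp(-r*dt) * [p*43.948343 + (1-p)*24.222229] = 34.809557
  V(3,1) = exp(-r*dt) * [p*24.222229 + (1-p)*7.580000] = 16.690879
  V(3,2) = exp(-r*dt) * [p*7.580000 + (1-p)*0.000000] = 4.197710
  V(3,3) = exp(-r*dt) * [p*0.000000 + (1-p)*0.000000] = 0.000000
  V(2,0) = exp(-r*dt) * [p*34.809557 + (1-p)*16.690879] = 26.492733
  V(2,1) = exp(-r*dt) * [p*16.690879 + (1-p)*4.197710] = 11.057913
  V(2,2) = exp(-r*dt) * [p*4.197710 + (1-p)*0.000000] = 2.324639
  V(1,0) = exp(-r*dt) * [p*26.492733 + (1-p)*11.057913] = 19.451792
  V(1,1) = exp(-r*dt) * [p*11.057913 + (1-p)*2.324639] = 7.128699
  V(0,0) = exp(-r*dt) * [p*19.451792 + (1-p)*7.128699] = 13.853969

Answer: Price = V(0,0) = 13.8540


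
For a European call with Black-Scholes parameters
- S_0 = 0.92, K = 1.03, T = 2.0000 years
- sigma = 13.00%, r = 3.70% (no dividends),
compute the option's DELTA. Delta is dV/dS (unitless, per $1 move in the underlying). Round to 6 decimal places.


Answer: Delta = 0.452288

Derivation:
d1 = -0.1198840324; d2 = -0.3037317955
phi(d1) = 0.3960857211; exp(-qT) = 1.0000000000; exp(-rT) = 0.9286716938
N(d1) = 0.4522875068
Delta = exp(-qT) * N(d1) = 1.0000000000 * 0.4522875068 = 0.452288
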